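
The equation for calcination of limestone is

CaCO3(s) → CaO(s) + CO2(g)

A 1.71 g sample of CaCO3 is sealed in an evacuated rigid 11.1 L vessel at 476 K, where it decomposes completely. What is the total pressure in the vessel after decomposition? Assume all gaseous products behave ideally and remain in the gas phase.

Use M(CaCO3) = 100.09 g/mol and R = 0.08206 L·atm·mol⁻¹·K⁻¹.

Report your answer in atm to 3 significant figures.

n(CaCO3) = 1.71 / 100.09 = 0.01708 mol
n(gas produced) = (1/1) × 0.01708 = 0.01708 mol
P = nRT/V = 0.01708 × 0.08206 × 476 / 11.1 = 0.06010 atm

0.0601 atm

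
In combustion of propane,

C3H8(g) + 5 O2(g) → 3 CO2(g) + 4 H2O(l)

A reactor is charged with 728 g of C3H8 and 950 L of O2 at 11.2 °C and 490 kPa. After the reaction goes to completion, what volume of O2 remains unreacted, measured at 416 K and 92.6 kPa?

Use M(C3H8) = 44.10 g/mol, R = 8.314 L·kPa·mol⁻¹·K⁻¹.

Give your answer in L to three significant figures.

4270 L

n(C3H8) = 728 / 44.10 = 16.51 mol
n(O2) = PV/RT = (490 × 950) / (8.314 × 284.35) = 196.9 mol
For 16.51 mol C3H8, stoichiometry requires (5/1) × 16.51 = 82.55 mol O2; 196.9 mol is available, so C3H8 is limiting.
n(O2) consumed = (5/1) × 16.51 = 82.55 mol; remaining = 196.9 − 82.55 = 114.4 mol
V(O2) = nRT/P = 114.4 × 8.314 × 416 / 92.6 = 4273 L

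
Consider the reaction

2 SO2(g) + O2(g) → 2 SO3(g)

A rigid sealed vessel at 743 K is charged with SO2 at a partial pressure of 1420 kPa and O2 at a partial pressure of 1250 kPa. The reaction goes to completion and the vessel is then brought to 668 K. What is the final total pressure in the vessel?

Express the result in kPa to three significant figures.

1760 kPa

Because the vessel is rigid and T is held at 743 K, work the stoichiometry in partial pressures (P_i = n_iRT/V).
P(O2) required for 1420 kPa of SO2 = (1/2) × 1420 = 710.0 kPa; available 1250 kPa, so SO2 is limiting.
P(O2) remaining = 1250 − (1/2) × 1420 = 540.0 kPa
P(gaseous products) = (2)/2 × 1420 = 1420 kPa
P_total at 743 K = 540.0 + 1420 = 1960 kPa
Scaling to 668 K: P = 1960 × 668/743 = 1762 kPa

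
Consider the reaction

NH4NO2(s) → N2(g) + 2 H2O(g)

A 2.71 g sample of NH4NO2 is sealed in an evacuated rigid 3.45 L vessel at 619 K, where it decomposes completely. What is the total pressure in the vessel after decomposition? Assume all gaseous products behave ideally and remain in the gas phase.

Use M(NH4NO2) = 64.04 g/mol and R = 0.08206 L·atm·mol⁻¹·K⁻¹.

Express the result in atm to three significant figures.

n(NH4NO2) = 2.71 / 64.04 = 0.04232 mol
n(gas produced) = (3/1) × 0.04232 = 0.1270 mol
P = nRT/V = 0.1270 × 0.08206 × 619 / 3.45 = 1.870 atm

1.87 atm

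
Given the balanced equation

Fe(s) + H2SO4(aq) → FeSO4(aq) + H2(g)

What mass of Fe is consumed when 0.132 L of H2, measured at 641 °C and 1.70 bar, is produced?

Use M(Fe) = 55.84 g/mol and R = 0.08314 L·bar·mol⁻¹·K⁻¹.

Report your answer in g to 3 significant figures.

0.165 g

n(H2) = PV/RT = (1.70 × 0.132) / (0.08314 × 914.15) = 0.002953 mol
n(Fe) = (1/1) × 0.002953 = 0.002953 mol
m(Fe) = 0.002953 × 55.84 = 0.1649 g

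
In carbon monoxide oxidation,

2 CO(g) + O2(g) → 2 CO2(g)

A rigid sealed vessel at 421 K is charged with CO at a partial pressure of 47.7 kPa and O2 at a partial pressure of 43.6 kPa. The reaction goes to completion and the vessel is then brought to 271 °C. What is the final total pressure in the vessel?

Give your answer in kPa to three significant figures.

Because the vessel is rigid and T is held at 421 K, work the stoichiometry in partial pressures (P_i = n_iRT/V).
P(O2) required for 47.7 kPa of CO = (1/2) × 47.7 = 23.85 kPa; available 43.6 kPa, so CO is limiting.
P(O2) remaining = 43.6 − (1/2) × 47.7 = 19.75 kPa
P(gaseous products) = (2)/2 × 47.7 = 47.70 kPa
P_total at 421 K = 19.75 + 47.70 = 67.45 kPa
Scaling to 271 °C: P = 67.45 × 544.15/421 = 87.18 kPa

87.2 kPa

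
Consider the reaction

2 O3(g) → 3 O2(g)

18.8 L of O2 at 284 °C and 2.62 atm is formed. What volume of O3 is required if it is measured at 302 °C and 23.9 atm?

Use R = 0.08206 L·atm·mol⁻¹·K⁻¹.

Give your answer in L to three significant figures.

1.42 L

n(O2) = PV/RT = (2.62 × 18.8) / (0.08206 × 557.15) = 1.077 mol
n(O3) = (2/3) × 1.077 = 0.7180 mol
V = nRT/P = 0.7180 × 0.08206 × 575.15 / 23.9 = 1.418 L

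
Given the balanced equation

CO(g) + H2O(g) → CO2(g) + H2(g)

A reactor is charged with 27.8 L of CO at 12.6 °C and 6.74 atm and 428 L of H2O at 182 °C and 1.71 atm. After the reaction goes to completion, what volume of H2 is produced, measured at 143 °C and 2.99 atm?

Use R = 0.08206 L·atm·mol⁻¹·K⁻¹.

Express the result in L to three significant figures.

n(CO) = PV/RT = (6.74 × 27.8) / (0.08206 × 285.75) = 7.991 mol
n(H2O) = PV/RT = (1.71 × 428) / (0.08206 × 455.15) = 19.60 mol
For 7.991 mol CO, stoichiometry requires (1/1) × 7.991 = 7.991 mol H2O; 19.60 mol is available, so CO is limiting.
n(H2) = (1/1) × 7.991 = 7.991 mol
V(H2) = nRT/P = 7.991 × 0.08206 × 416.15 / 2.99 = 91.27 L

91.3 L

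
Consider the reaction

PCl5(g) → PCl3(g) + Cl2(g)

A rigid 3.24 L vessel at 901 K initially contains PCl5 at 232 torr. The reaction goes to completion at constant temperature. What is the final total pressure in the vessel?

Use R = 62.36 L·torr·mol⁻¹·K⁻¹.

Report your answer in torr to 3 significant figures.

Rigid vessel, constant T ⇒ P scales with total gas moles (1 → 2).
P_final = (2/1) × 232 = 464.0 torr

464 torr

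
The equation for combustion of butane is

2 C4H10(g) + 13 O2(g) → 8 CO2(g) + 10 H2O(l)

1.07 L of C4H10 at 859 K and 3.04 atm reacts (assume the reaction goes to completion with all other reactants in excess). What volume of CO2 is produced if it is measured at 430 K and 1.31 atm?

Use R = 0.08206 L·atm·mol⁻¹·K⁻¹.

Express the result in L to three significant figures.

n(C4H10) = PV/RT = (3.04 × 1.07) / (0.08206 × 859) = 0.04615 mol
n(CO2) = (8/2) × 0.04615 = 0.1846 mol
V = nRT/P = 0.1846 × 0.08206 × 430 / 1.31 = 4.972 L

4.97 L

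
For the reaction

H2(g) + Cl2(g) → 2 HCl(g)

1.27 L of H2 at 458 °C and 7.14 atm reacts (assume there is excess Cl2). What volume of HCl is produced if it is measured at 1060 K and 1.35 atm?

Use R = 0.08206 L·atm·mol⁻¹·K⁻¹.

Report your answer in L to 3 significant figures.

19.5 L

n(H2) = PV/RT = (7.14 × 1.27) / (0.08206 × 731.15) = 0.1511 mol
n(HCl) = (2/1) × 0.1511 = 0.3022 mol
V = nRT/P = 0.3022 × 0.08206 × 1060 / 1.35 = 19.47 L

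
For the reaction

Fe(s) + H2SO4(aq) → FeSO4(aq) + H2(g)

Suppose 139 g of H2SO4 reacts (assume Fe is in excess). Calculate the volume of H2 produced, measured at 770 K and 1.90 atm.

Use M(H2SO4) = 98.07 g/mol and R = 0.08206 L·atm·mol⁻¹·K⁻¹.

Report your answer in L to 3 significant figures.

47.1 L

n(H2SO4) = 139.0 / 98.07 = 1.417 mol
n(H2) = (1/1) × 1.417 = 1.417 mol
V = nRT/P = 1.417 × 0.08206 × 770 / 1.90 = 47.12 L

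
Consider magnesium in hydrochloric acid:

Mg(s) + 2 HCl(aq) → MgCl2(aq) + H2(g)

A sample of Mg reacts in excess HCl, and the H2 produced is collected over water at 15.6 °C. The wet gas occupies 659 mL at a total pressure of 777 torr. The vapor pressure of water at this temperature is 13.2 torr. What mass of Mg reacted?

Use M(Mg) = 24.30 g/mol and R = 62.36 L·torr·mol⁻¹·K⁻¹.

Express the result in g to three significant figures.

0.679 g

P(H2) = 777 − 13.2 = 763.8 torr
n(H2) = PV/RT = (763.8 × 0.6590) / (62.36 × 288.75) = 0.02795 mol
n(Mg) = (1/1) × 0.02795 = 0.02795 mol
m(Mg) = 0.02795 × 24.30 = 0.6792 g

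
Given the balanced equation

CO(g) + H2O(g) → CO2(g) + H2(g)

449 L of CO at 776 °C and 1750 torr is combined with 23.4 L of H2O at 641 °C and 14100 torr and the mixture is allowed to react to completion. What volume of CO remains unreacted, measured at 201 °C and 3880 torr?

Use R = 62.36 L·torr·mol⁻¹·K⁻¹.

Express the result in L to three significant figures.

47.4 L

n(CO) = PV/RT = (1750 × 449) / (62.36 × 1049.15) = 12.01 mol
n(H2O) = PV/RT = (14100 × 23.4) / (62.36 × 914.15) = 5.788 mol
For 12.01 mol CO, stoichiometry requires (1/1) × 12.01 = 12.01 mol H2O; 5.788 mol is available, so H2O is limiting.
n(CO) consumed = (1/1) × 5.788 = 5.788 mol; remaining = 12.01 − 5.788 = 6.222 mol
V(CO) = nRT/P = 6.222 × 62.36 × 474.15 / 3880 = 47.42 L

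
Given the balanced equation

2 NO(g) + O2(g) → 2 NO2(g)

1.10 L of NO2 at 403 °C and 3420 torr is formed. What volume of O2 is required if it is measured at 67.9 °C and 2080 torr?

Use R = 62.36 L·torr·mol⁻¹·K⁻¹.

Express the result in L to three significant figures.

n(NO2) = PV/RT = (3420 × 1.10) / (62.36 × 676.15) = 0.08922 mol
n(O2) = (1/2) × 0.08922 = 0.04461 mol
V = nRT/P = 0.04461 × 62.36 × 341.05 / 2080 = 0.4561 L

0.456 L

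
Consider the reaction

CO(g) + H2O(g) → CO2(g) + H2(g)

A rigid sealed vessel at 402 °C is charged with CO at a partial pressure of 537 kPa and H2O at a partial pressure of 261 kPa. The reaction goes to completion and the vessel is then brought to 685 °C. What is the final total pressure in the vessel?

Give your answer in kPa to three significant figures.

At constant V, partial pressures at 402 °C are proportional to moles, so apply stoichiometry directly to pressures.
P(H2O) required for 537 kPa of CO = (1/1) × 537 = 537.0 kPa; available 261 kPa, so H2O is limiting.
P(CO) remaining = 537 − (1/1) × 261 = 276.0 kPa
P(gaseous products) = (1+1)/1 × 261 = 522.0 kPa
P_total at 402 °C = 276.0 + 522.0 = 798.0 kPa
Scaling to 685 °C: P = 798.0 × 958.15/675.15 = 1132 kPa

1130 kPa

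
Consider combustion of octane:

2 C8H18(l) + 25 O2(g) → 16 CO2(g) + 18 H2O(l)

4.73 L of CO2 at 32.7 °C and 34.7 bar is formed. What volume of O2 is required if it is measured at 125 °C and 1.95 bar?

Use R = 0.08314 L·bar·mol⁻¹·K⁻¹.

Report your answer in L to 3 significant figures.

n(CO2) = PV/RT = (34.7 × 4.73) / (0.08314 × 305.85) = 6.455 mol
n(O2) = (25/16) × 6.455 = 10.09 mol
V = nRT/P = 10.09 × 0.08314 × 398.15 / 1.95 = 171.3 L

171 L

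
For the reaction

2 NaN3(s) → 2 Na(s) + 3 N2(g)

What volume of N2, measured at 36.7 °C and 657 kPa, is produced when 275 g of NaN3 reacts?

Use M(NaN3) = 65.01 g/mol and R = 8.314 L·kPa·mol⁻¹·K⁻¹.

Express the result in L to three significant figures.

24.9 L

n(NaN3) = 275.0 / 65.01 = 4.230 mol
n(N2) = (3/2) × 4.230 = 6.345 mol
V = nRT/P = 6.345 × 8.314 × 309.85 / 657 = 24.88 L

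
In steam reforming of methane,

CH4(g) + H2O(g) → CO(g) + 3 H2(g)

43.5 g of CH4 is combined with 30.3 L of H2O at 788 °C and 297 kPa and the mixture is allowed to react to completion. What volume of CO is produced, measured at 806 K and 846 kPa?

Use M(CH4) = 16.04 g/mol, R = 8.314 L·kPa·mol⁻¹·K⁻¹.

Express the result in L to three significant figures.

n(CH4) = 43.5 / 16.04 = 2.712 mol
n(H2O) = PV/RT = (297 × 30.3) / (8.314 × 1061.15) = 1.020 mol
For 2.712 mol CH4, stoichiometry requires (1/1) × 2.712 = 2.712 mol H2O; 1.020 mol is available, so H2O is limiting.
n(CO) = (1/1) × 1.020 = 1.020 mol
V(CO) = nRT/P = 1.020 × 8.314 × 806 / 846 = 8.079 L

8.08 L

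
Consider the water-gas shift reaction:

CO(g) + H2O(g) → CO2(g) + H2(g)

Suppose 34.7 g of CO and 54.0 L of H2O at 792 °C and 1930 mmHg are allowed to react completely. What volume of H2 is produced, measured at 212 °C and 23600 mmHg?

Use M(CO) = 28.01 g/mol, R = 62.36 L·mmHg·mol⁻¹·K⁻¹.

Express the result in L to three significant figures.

n(CO) = 34.7 / 28.01 = 1.239 mol
n(H2O) = PV/RT = (1930 × 54.0) / (62.36 × 1065.15) = 1.569 mol
For 1.239 mol CO, stoichiometry requires (1/1) × 1.239 = 1.239 mol H2O; 1.569 mol is available, so CO is limiting.
n(H2) = (1/1) × 1.239 = 1.239 mol
V(H2) = nRT/P = 1.239 × 62.36 × 485.15 / 23600 = 1.588 L

1.59 L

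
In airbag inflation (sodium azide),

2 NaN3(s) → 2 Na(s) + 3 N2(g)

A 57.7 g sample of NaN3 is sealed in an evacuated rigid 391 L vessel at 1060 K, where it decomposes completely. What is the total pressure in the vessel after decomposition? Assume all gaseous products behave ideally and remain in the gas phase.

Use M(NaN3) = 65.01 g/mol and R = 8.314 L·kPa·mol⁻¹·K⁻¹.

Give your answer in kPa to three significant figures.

n(NaN3) = 57.7 / 65.01 = 0.8876 mol
n(gas produced) = (3/2) × 0.8876 = 1.331 mol
P = nRT/V = 1.331 × 8.314 × 1060 / 391 = 30.00 kPa

30.0 kPa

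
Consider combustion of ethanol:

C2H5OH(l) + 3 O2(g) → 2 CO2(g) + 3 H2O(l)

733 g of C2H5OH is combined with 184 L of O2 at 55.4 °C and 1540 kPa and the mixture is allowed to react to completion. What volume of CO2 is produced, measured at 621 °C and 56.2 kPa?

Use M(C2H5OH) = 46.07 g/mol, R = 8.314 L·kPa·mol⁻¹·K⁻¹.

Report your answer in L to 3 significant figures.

4210 L

n(C2H5OH) = 733 / 46.07 = 15.91 mol
n(O2) = PV/RT = (1540 × 184) / (8.314 × 328.55) = 103.7 mol
For 15.91 mol C2H5OH, stoichiometry requires (3/1) × 15.91 = 47.73 mol O2; 103.7 mol is available, so C2H5OH is limiting.
n(CO2) = (2/1) × 15.91 = 31.82 mol
V(CO2) = nRT/P = 31.82 × 8.314 × 894.15 / 56.2 = 4209 L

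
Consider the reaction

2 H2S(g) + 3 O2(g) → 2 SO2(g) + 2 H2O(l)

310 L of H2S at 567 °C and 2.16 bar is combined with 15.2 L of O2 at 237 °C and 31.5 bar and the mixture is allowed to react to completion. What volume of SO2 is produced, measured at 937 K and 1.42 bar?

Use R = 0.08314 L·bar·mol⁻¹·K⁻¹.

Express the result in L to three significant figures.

413 L

n(H2S) = PV/RT = (2.16 × 310) / (0.08314 × 840.15) = 9.586 mol
n(O2) = PV/RT = (31.5 × 15.2) / (0.08314 × 510.15) = 11.29 mol
For 9.586 mol H2S, stoichiometry requires (3/2) × 9.586 = 14.38 mol O2; 11.29 mol is available, so O2 is limiting.
n(SO2) = (2/3) × 11.29 = 7.527 mol
V(SO2) = nRT/P = 7.527 × 0.08314 × 937 / 1.42 = 412.9 L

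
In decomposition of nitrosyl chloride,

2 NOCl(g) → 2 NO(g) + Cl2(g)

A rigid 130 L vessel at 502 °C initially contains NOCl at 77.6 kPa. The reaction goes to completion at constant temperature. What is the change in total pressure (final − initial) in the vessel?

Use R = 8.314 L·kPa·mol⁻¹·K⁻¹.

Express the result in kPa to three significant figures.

38.8 kPa

Rigid vessel, constant T ⇒ P scales with total gas moles (2 → 3).
P_final = (3/2) × 77.6 = 116.4 kPa; ΔP = 116.4 − 77.6 = 38.80 kPa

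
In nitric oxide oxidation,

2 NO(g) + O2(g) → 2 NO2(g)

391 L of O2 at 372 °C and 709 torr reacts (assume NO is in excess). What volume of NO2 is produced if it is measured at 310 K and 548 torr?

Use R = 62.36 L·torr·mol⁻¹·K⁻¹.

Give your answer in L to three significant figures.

n(O2) = PV/RT = (709 × 391) / (62.36 × 645.15) = 6.891 mol
n(NO2) = (2/1) × 6.891 = 13.78 mol
V = nRT/P = 13.78 × 62.36 × 310 / 548 = 486.1 L

486 L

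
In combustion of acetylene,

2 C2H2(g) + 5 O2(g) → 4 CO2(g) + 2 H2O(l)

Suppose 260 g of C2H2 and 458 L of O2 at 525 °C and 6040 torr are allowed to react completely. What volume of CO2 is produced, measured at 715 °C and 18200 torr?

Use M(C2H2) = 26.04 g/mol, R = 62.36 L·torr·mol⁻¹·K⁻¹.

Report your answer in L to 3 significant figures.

67.6 L

n(C2H2) = 260 / 26.04 = 9.985 mol
n(O2) = PV/RT = (6040 × 458) / (62.36 × 798.15) = 55.58 mol
For 9.985 mol C2H2, stoichiometry requires (5/2) × 9.985 = 24.96 mol O2; 55.58 mol is available, so C2H2 is limiting.
n(CO2) = (4/2) × 9.985 = 19.97 mol
V(CO2) = nRT/P = 19.97 × 62.36 × 988.15 / 18200 = 67.61 L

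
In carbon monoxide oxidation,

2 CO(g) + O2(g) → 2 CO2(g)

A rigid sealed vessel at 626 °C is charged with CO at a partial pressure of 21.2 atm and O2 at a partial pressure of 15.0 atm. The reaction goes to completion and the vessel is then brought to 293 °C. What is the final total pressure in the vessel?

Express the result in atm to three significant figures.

16.1 atm

Because the vessel is rigid and T is held at 626 °C, work the stoichiometry in partial pressures (P_i = n_iRT/V).
P(O2) required for 21.2 atm of CO = (1/2) × 21.2 = 10.60 atm; available 15.0 atm, so CO is limiting.
P(O2) remaining = 15.0 − (1/2) × 21.2 = 4.400 atm
P(gaseous products) = (2)/2 × 21.2 = 21.20 atm
P_total at 626 °C = 4.400 + 21.20 = 25.60 atm
Scaling to 293 °C: P = 25.60 × 566.15/899.15 = 16.12 atm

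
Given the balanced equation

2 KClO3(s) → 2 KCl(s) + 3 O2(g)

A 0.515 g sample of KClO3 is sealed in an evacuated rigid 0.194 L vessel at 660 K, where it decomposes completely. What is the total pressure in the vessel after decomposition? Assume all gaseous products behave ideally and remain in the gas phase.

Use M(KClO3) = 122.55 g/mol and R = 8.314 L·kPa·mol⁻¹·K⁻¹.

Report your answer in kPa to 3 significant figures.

n(KClO3) = 0.515 / 122.55 = 0.004202 mol
n(gas produced) = (3/2) × 0.004202 = 0.006303 mol
P = nRT/V = 0.006303 × 8.314 × 660 / 0.194 = 178.3 kPa

178 kPa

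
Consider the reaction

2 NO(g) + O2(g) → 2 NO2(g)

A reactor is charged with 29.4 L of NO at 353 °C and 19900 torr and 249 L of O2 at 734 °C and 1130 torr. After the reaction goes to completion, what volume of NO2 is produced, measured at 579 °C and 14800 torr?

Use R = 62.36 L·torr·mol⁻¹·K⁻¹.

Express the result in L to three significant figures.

32.2 L

n(NO) = PV/RT = (19900 × 29.4) / (62.36 × 626.15) = 14.98 mol
n(O2) = PV/RT = (1130 × 249) / (62.36 × 1007.15) = 4.480 mol
For 14.98 mol NO, stoichiometry requires (1/2) × 14.98 = 7.490 mol O2; 4.480 mol is available, so O2 is limiting.
n(NO2) = (2/1) × 4.480 = 8.960 mol
V(NO2) = nRT/P = 8.960 × 62.36 × 852.15 / 14800 = 32.17 L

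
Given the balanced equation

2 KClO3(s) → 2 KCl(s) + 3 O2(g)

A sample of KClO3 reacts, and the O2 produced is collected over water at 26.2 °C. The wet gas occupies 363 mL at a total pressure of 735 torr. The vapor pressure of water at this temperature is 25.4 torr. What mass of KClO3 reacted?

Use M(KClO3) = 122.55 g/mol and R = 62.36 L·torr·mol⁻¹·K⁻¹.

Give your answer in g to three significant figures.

P(O2) = 735 − 25.4 = 709.6 torr
n(O2) = PV/RT = (709.6 × 0.3630) / (62.36 × 299.35) = 0.01380 mol
n(KClO3) = (2/3) × 0.01380 = 0.009200 mol
m(KClO3) = 0.009200 × 122.55 = 1.127 g

1.13 g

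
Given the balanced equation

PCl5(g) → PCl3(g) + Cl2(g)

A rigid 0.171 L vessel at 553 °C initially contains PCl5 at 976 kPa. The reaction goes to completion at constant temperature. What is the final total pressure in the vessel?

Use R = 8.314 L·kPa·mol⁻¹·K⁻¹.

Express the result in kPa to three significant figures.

At constant T and V, P ∝ n(gas): 1 mol gas → 2 mol gas.
P_final = (2/1) × 976 = 1952 kPa

1950 kPa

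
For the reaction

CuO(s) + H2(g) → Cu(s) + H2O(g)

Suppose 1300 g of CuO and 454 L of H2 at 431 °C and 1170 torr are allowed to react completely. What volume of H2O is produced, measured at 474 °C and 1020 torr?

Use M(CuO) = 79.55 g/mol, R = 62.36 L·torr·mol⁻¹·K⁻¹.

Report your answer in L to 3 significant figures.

n(CuO) = 1300 / 79.55 = 16.34 mol
n(H2) = PV/RT = (1170 × 454) / (62.36 × 704.15) = 12.10 mol
For 16.34 mol CuO, stoichiometry requires (1/1) × 16.34 = 16.34 mol H2; 12.10 mol is available, so H2 is limiting.
n(H2O) = (1/1) × 12.10 = 12.10 mol
V(H2O) = nRT/P = 12.10 × 62.36 × 747.15 / 1020 = 552.7 L

553 L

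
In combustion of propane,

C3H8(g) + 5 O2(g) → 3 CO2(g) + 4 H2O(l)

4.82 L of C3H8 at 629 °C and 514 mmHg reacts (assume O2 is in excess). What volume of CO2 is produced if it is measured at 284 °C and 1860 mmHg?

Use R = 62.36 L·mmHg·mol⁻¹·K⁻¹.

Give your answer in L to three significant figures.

n(C3H8) = PV/RT = (514 × 4.82) / (62.36 × 902.15) = 0.04404 mol
n(CO2) = (3/1) × 0.04404 = 0.1321 mol
V = nRT/P = 0.1321 × 62.36 × 557.15 / 1860 = 2.468 L

2.47 L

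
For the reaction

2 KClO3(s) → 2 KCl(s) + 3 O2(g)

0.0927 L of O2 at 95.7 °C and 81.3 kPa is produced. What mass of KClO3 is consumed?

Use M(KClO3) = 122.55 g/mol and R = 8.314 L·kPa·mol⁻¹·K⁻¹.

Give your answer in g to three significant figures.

0.201 g

n(O2) = PV/RT = (81.3 × 0.0927) / (8.314 × 368.85) = 0.002458 mol
n(KClO3) = (2/3) × 0.002458 = 0.001639 mol
m(KClO3) = 0.001639 × 122.55 = 0.2009 g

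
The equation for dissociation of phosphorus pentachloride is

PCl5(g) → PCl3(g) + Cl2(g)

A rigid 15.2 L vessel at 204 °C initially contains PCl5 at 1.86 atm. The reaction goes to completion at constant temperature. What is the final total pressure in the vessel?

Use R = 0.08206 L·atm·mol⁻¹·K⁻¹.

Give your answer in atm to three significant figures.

3.72 atm

At constant T and V, P ∝ n(gas): 1 mol gas → 2 mol gas.
P_final = (2/1) × 1.86 = 3.720 atm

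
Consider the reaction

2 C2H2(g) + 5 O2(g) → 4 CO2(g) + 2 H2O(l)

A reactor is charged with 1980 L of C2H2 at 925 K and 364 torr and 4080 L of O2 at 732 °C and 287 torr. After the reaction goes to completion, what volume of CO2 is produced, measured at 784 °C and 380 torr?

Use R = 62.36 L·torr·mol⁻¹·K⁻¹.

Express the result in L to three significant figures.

n(C2H2) = PV/RT = (364 × 1980) / (62.36 × 925) = 12.49 mol
n(O2) = PV/RT = (287 × 4080) / (62.36 × 1005.15) = 18.68 mol
For 12.49 mol C2H2, stoichiometry requires (5/2) × 12.49 = 31.23 mol O2; 18.68 mol is available, so O2 is limiting.
n(CO2) = (4/5) × 18.68 = 14.94 mol
V(CO2) = nRT/P = 14.94 × 62.36 × 1057.15 / 380 = 2592 L

2590 L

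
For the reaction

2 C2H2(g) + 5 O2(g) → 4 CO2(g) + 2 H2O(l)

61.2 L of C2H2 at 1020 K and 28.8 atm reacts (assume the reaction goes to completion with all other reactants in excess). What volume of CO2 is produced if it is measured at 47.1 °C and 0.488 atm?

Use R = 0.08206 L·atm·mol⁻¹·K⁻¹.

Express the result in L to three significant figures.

2270 L

n(C2H2) = PV/RT = (28.8 × 61.2) / (0.08206 × 1020) = 21.06 mol
n(CO2) = (4/2) × 21.06 = 42.12 mol
V = nRT/P = 42.12 × 0.08206 × 320.25 / 0.488 = 2268 L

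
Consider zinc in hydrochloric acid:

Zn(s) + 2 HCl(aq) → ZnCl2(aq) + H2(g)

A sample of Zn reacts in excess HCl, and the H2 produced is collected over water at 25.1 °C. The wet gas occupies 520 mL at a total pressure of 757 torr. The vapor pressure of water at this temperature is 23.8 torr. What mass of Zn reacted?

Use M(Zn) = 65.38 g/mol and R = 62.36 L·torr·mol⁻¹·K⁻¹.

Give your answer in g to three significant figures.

1.34 g

P(H2) = 757 − 23.8 = 733.2 torr
n(H2) = PV/RT = (733.2 × 0.5200) / (62.36 × 298.25) = 0.02050 mol
n(Zn) = (1/1) × 0.02050 = 0.02050 mol
m(Zn) = 0.02050 × 65.38 = 1.340 g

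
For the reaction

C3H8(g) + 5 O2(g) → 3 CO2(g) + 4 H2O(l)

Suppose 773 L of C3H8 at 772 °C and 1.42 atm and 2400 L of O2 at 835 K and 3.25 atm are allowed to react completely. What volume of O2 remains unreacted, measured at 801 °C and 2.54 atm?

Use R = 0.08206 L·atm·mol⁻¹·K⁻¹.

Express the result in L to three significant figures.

n(C3H8) = PV/RT = (1.42 × 773) / (0.08206 × 1045.15) = 12.80 mol
n(O2) = PV/RT = (3.25 × 2400) / (0.08206 × 835) = 113.8 mol
For 12.80 mol C3H8, stoichiometry requires (5/1) × 12.80 = 64.00 mol O2; 113.8 mol is available, so C3H8 is limiting.
n(O2) consumed = (5/1) × 12.80 = 64.00 mol; remaining = 113.8 − 64.00 = 49.80 mol
V(O2) = nRT/P = 49.80 × 0.08206 × 1074.15 / 2.54 = 1728 L

1730 L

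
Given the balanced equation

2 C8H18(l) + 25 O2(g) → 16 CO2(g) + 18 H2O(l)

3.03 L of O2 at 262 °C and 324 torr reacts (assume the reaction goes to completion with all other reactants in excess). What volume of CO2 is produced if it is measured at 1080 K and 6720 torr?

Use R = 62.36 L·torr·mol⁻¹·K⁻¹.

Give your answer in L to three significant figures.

n(O2) = PV/RT = (324 × 3.03) / (62.36 × 535.15) = 0.02942 mol
n(CO2) = (16/25) × 0.02942 = 0.01883 mol
V = nRT/P = 0.01883 × 62.36 × 1080 / 6720 = 0.1887 L

0.189 L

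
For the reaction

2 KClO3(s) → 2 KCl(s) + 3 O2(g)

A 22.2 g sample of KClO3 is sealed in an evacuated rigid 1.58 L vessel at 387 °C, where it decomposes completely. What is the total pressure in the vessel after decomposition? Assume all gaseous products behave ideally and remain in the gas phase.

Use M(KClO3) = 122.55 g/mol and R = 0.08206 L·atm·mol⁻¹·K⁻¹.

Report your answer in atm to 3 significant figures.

n(KClO3) = 22.2 / 122.55 = 0.1812 mol
n(gas produced) = (3/2) × 0.1812 = 0.2718 mol
P = nRT/V = 0.2718 × 0.08206 × 660.15 / 1.58 = 9.319 atm

9.32 atm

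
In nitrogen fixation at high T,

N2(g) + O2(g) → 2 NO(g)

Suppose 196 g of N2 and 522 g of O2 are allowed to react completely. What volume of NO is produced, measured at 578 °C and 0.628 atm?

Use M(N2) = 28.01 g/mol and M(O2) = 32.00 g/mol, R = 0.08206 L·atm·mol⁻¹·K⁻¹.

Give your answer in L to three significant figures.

n(N2) = 196 / 28.01 = 6.998 mol
n(O2) = 522 / 32.00 = 16.31 mol
For 6.998 mol N2, stoichiometry requires (1/1) × 6.998 = 6.998 mol O2; 16.31 mol is available, so N2 is limiting.
n(NO) = (2/1) × 6.998 = 14.00 mol
V(NO) = nRT/P = 14.00 × 0.08206 × 851.15 / 0.628 = 1557 L

1560 L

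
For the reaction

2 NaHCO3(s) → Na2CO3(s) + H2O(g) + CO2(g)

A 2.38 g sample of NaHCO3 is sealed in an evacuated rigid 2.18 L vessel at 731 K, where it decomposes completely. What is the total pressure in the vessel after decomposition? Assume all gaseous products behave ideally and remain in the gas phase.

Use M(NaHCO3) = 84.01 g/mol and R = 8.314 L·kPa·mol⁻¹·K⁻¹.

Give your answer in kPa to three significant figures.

79.0 kPa

n(NaHCO3) = 2.38 / 84.01 = 0.02833 mol
n(gas produced) = (2/2) × 0.02833 = 0.02833 mol
P = nRT/V = 0.02833 × 8.314 × 731 / 2.18 = 78.98 kPa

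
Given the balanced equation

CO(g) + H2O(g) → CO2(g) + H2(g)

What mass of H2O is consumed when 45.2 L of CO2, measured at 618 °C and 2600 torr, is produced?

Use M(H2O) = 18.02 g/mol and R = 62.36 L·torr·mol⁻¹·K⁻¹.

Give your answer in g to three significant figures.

38.1 g

n(CO2) = PV/RT = (2600 × 45.2) / (62.36 × 891.15) = 2.115 mol
n(H2O) = (1/1) × 2.115 = 2.115 mol
m(H2O) = 2.115 × 18.02 = 38.11 g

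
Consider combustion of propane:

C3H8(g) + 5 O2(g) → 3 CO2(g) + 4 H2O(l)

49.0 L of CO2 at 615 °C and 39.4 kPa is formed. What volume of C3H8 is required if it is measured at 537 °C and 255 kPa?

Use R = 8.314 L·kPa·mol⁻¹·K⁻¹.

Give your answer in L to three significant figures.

n(CO2) = PV/RT = (39.4 × 49.0) / (8.314 × 888.15) = 0.2615 mol
n(C3H8) = (1/3) × 0.2615 = 0.08717 mol
V = nRT/P = 0.08717 × 8.314 × 810.15 / 255 = 2.303 L

2.30 L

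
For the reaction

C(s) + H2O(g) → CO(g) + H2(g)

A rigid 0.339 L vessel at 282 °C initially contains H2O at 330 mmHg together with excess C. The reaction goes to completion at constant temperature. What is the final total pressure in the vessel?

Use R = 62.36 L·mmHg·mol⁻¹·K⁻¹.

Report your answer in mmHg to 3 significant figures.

660 mmHg

At constant T and V, P ∝ n(gas): 1 mol gas → 2 mol gas.
P_final = (2/1) × 330 = 660.0 mmHg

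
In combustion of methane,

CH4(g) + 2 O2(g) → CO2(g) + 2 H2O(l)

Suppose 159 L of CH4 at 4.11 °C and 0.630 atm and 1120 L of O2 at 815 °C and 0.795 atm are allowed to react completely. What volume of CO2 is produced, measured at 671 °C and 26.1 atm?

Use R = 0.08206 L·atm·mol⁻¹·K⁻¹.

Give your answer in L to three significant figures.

n(CH4) = PV/RT = (0.630 × 159) / (0.08206 × 277.26) = 4.403 mol
n(O2) = PV/RT = (0.795 × 1120) / (0.08206 × 1088.15) = 9.972 mol
For 4.403 mol CH4, stoichiometry requires (2/1) × 4.403 = 8.806 mol O2; 9.972 mol is available, so CH4 is limiting.
n(CO2) = (1/1) × 4.403 = 4.403 mol
V(CO2) = nRT/P = 4.403 × 0.08206 × 944.15 / 26.1 = 13.07 L

13.1 L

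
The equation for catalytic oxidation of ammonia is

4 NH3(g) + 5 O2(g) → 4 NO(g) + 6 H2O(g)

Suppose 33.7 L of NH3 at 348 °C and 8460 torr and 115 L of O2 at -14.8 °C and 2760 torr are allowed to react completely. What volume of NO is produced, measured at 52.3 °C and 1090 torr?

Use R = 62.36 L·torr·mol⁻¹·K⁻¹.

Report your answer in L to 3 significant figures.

137 L

n(NH3) = PV/RT = (8460 × 33.7) / (62.36 × 621.15) = 7.360 mol
n(O2) = PV/RT = (2760 × 115) / (62.36 × 258.35) = 19.70 mol
For 7.360 mol NH3, stoichiometry requires (5/4) × 7.360 = 9.200 mol O2; 19.70 mol is available, so NH3 is limiting.
n(NO) = (4/4) × 7.360 = 7.360 mol
V(NO) = nRT/P = 7.360 × 62.36 × 325.45 / 1090 = 137.0 L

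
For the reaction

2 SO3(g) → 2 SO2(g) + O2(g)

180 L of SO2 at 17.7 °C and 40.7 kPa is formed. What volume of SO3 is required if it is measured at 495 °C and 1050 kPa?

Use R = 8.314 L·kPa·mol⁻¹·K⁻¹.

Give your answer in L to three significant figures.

n(SO2) = PV/RT = (40.7 × 180) / (8.314 × 290.85) = 3.030 mol
n(SO3) = (2/2) × 3.030 = 3.030 mol
V = nRT/P = 3.030 × 8.314 × 768.15 / 1050 = 18.43 L

18.4 L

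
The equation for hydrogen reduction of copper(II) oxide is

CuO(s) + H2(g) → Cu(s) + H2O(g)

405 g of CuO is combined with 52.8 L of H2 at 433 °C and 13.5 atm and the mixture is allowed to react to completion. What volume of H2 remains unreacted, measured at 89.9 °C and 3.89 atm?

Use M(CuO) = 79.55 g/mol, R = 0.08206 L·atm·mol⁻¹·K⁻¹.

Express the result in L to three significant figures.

n(CuO) = 405 / 79.55 = 5.091 mol
n(H2) = PV/RT = (13.5 × 52.8) / (0.08206 × 706.15) = 12.30 mol
For 5.091 mol CuO, stoichiometry requires (1/1) × 5.091 = 5.091 mol H2; 12.30 mol is available, so CuO is limiting.
n(H2) consumed = (1/1) × 5.091 = 5.091 mol; remaining = 12.30 − 5.091 = 7.209 mol
V(H2) = nRT/P = 7.209 × 0.08206 × 363.05 / 3.89 = 55.21 L

55.2 L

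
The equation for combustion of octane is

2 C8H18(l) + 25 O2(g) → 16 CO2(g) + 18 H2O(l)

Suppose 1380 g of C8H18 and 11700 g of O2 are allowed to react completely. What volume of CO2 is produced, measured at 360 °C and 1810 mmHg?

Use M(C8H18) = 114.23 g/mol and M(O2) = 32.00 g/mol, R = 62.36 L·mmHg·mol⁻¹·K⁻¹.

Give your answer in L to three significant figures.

n(C8H18) = 1380 / 114.23 = 12.08 mol
n(O2) = 11700 / 32.00 = 365.6 mol
For 12.08 mol C8H18, stoichiometry requires (25/2) × 12.08 = 151.0 mol O2; 365.6 mol is available, so C8H18 is limiting.
n(CO2) = (16/2) × 12.08 = 96.64 mol
V(CO2) = nRT/P = 96.64 × 62.36 × 633.15 / 1810 = 2108 L

2110 L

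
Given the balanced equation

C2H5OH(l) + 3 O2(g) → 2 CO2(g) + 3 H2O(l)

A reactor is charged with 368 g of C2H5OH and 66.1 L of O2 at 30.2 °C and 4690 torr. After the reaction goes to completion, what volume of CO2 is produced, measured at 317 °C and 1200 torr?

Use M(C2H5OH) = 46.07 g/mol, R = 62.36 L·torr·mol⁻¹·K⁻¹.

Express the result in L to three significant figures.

335 L

n(C2H5OH) = 368 / 46.07 = 7.988 mol
n(O2) = PV/RT = (4690 × 66.1) / (62.36 × 303.35) = 16.39 mol
For 7.988 mol C2H5OH, stoichiometry requires (3/1) × 7.988 = 23.96 mol O2; 16.39 mol is available, so O2 is limiting.
n(CO2) = (2/3) × 16.39 = 10.93 mol
V(CO2) = nRT/P = 10.93 × 62.36 × 590.15 / 1200 = 335.2 L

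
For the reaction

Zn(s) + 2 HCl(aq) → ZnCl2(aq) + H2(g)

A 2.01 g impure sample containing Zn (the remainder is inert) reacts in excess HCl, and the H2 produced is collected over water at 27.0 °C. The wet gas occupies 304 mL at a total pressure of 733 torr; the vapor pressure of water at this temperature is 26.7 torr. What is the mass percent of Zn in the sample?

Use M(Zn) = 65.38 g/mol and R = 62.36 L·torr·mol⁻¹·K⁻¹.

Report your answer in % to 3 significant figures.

37.3 %

P(H2) = 733 − 26.7 = 706.3 torr
n(H2) = PV/RT = (706.3 × 0.3040) / (62.36 × 300.15) = 0.01147 mol
n(Zn) = (1/1) × 0.01147 = 0.01147 mol
m(Zn) = 0.01147 × 65.38 = 0.7499 g
%Zn = 0.7499 / 2.01 × 100 = 37.31%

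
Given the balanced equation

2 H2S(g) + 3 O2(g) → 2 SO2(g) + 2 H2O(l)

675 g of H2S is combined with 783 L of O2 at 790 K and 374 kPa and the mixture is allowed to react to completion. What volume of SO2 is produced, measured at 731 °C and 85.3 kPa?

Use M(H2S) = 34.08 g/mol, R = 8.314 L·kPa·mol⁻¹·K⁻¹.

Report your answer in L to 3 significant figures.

n(H2S) = 675 / 34.08 = 19.81 mol
n(O2) = PV/RT = (374 × 783) / (8.314 × 790) = 44.59 mol
For 19.81 mol H2S, stoichiometry requires (3/2) × 19.81 = 29.71 mol O2; 44.59 mol is available, so H2S is limiting.
n(SO2) = (2/2) × 19.81 = 19.81 mol
V(SO2) = nRT/P = 19.81 × 8.314 × 1004.15 / 85.3 = 1939 L

1940 L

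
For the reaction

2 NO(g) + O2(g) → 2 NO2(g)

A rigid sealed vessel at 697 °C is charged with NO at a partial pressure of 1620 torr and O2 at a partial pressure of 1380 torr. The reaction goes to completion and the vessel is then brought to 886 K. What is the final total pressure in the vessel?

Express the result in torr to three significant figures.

With V and T fixed, P_i ∝ n_i, so the mole ratios apply directly to partial pressures at 697 °C.
P(O2) required for 1620 torr of NO = (1/2) × 1620 = 810.0 torr; available 1380 torr, so NO is limiting.
P(O2) remaining = 1380 − (1/2) × 1620 = 570.0 torr
P(gaseous products) = (2)/2 × 1620 = 1620 torr
P_total at 697 °C = 570.0 + 1620 = 2190 torr
Scaling to 886 K: P = 2190 × 886/970.15 = 2000 torr

2000 torr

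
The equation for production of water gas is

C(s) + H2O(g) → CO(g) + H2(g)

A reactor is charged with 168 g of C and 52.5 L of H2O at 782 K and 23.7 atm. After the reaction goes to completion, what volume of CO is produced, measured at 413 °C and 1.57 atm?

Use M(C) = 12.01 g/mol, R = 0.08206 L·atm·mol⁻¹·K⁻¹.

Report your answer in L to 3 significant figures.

502 L

n(C) = 168 / 12.01 = 13.99 mol
n(H2O) = PV/RT = (23.7 × 52.5) / (0.08206 × 782) = 19.39 mol
For 13.99 mol C, stoichiometry requires (1/1) × 13.99 = 13.99 mol H2O; 19.39 mol is available, so C is limiting.
n(CO) = (1/1) × 13.99 = 13.99 mol
V(CO) = nRT/P = 13.99 × 0.08206 × 686.15 / 1.57 = 501.7 L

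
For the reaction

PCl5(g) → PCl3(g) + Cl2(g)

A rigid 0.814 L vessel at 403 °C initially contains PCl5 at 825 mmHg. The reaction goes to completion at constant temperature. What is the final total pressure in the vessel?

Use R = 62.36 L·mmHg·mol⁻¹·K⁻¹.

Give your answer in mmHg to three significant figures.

Rigid vessel, constant T ⇒ P scales with total gas moles (1 → 2).
P_final = (2/1) × 825 = 1650 mmHg

1650 mmHg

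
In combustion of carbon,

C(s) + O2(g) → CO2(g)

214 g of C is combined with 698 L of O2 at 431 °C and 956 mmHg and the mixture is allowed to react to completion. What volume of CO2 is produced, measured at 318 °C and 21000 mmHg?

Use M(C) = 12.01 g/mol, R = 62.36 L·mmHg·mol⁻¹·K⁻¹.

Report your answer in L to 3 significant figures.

26.7 L

n(C) = 214 / 12.01 = 17.82 mol
n(O2) = PV/RT = (956 × 698) / (62.36 × 704.15) = 15.20 mol
For 17.82 mol C, stoichiometry requires (1/1) × 17.82 = 17.82 mol O2; 15.20 mol is available, so O2 is limiting.
n(CO2) = (1/1) × 15.20 = 15.20 mol
V(CO2) = nRT/P = 15.20 × 62.36 × 591.15 / 21000 = 26.68 L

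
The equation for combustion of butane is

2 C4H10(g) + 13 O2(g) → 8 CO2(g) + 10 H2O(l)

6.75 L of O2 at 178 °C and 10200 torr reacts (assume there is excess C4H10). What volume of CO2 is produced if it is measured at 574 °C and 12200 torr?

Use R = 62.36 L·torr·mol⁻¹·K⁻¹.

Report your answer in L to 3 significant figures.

n(O2) = PV/RT = (10200 × 6.75) / (62.36 × 451.15) = 2.447 mol
n(CO2) = (8/13) × 2.447 = 1.506 mol
V = nRT/P = 1.506 × 62.36 × 847.15 / 12200 = 6.521 L

6.52 L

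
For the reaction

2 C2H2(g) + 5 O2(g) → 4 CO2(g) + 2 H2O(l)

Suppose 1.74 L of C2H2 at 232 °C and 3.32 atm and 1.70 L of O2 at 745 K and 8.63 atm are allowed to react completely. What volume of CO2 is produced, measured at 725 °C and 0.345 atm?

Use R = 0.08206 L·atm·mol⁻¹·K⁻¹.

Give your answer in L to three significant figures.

n(C2H2) = PV/RT = (3.32 × 1.74) / (0.08206 × 505.15) = 0.1394 mol
n(O2) = PV/RT = (8.63 × 1.70) / (0.08206 × 745) = 0.2400 mol
For 0.1394 mol C2H2, stoichiometry requires (5/2) × 0.1394 = 0.3485 mol O2; 0.2400 mol is available, so O2 is limiting.
n(CO2) = (4/5) × 0.2400 = 0.1920 mol
V(CO2) = nRT/P = 0.1920 × 0.08206 × 998.15 / 0.345 = 45.58 L

45.6 L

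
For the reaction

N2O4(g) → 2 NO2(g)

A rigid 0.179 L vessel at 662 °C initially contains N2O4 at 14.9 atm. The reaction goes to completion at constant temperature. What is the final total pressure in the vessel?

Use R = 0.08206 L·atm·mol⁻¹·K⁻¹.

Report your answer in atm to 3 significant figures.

29.8 atm

At constant T and V, P ∝ n(gas): 1 mol gas → 2 mol gas.
P_final = (2/1) × 14.9 = 29.80 atm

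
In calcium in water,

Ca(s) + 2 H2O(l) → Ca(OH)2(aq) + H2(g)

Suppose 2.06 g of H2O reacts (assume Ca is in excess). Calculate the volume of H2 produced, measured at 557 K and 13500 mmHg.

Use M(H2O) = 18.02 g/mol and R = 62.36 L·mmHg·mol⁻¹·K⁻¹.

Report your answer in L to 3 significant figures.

n(H2O) = 2.060 / 18.02 = 0.1143 mol
n(H2) = (1/2) × 0.1143 = 0.05715 mol
V = nRT/P = 0.05715 × 62.36 × 557 / 13500 = 0.1470 L

0.147 L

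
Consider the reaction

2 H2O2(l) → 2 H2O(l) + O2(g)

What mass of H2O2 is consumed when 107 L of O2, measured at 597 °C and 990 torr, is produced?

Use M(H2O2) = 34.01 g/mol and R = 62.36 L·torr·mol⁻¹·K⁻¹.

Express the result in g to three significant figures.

n(O2) = PV/RT = (990 × 107) / (62.36 × 870.15) = 1.952 mol
n(H2O2) = (2/1) × 1.952 = 3.904 mol
m(H2O2) = 3.904 × 34.01 = 132.8 g

133 g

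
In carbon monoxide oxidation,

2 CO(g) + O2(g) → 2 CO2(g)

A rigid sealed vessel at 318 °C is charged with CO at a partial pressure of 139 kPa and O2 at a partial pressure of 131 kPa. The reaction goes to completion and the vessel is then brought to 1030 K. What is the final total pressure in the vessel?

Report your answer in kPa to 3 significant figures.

349 kPa

At constant V, partial pressures at 318 °C are proportional to moles, so apply stoichiometry directly to pressures.
P(O2) required for 139 kPa of CO = (1/2) × 139 = 69.50 kPa; available 131 kPa, so CO is limiting.
P(O2) remaining = 131 − (1/2) × 139 = 61.50 kPa
P(gaseous products) = (2)/2 × 139 = 139.0 kPa
P_total at 318 °C = 61.50 + 139.0 = 200.5 kPa
Scaling to 1030 K: P = 200.5 × 1030/591.15 = 349.3 kPa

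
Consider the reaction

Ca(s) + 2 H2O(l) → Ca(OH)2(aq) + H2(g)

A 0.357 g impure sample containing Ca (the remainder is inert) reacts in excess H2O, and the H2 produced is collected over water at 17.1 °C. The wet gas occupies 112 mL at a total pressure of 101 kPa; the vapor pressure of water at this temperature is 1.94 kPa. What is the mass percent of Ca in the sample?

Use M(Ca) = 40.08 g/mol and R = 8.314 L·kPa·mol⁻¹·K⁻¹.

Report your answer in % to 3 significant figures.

P(H2) = 101 − 1.94 = 99.06 kPa
n(H2) = PV/RT = (99.06 × 0.1120) / (8.314 × 290.25) = 0.004598 mol
n(Ca) = (1/1) × 0.004598 = 0.004598 mol
m(Ca) = 0.004598 × 40.08 = 0.1843 g
%Ca = 0.1843 / 0.357 × 100 = 51.62%

51.6 %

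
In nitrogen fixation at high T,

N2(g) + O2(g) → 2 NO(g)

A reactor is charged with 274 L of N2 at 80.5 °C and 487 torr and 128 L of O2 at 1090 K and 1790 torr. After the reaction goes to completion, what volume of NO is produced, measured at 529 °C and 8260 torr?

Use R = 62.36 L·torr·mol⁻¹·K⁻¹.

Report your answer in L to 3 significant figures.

40.8 L

n(N2) = PV/RT = (487 × 274) / (62.36 × 353.65) = 6.051 mol
n(O2) = PV/RT = (1790 × 128) / (62.36 × 1090) = 3.371 mol
For 6.051 mol N2, stoichiometry requires (1/1) × 6.051 = 6.051 mol O2; 3.371 mol is available, so O2 is limiting.
n(NO) = (2/1) × 3.371 = 6.742 mol
V(NO) = nRT/P = 6.742 × 62.36 × 802.15 / 8260 = 40.83 L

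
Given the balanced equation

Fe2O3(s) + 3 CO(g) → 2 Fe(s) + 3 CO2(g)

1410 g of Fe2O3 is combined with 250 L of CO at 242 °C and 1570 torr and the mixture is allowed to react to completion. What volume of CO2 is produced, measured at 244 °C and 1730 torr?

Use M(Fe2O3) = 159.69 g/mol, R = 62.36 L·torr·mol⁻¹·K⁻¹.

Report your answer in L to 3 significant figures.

228 L

n(Fe2O3) = 1410 / 159.69 = 8.830 mol
n(CO) = PV/RT = (1570 × 250) / (62.36 × 515.15) = 12.22 mol
For 8.830 mol Fe2O3, stoichiometry requires (3/1) × 8.830 = 26.49 mol CO; 12.22 mol is available, so CO is limiting.
n(CO2) = (3/3) × 12.22 = 12.22 mol
V(CO2) = nRT/P = 12.22 × 62.36 × 517.15 / 1730 = 227.8 L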